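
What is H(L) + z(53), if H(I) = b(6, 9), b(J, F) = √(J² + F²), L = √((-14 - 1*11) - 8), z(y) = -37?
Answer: -37 + 3*√13 ≈ -26.183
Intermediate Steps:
L = I*√33 (L = √((-14 - 11) - 8) = √(-25 - 8) = √(-33) = I*√33 ≈ 5.7446*I)
b(J, F) = √(F² + J²)
H(I) = 3*√13 (H(I) = √(9² + 6²) = √(81 + 36) = √117 = 3*√13)
H(L) + z(53) = 3*√13 - 37 = -37 + 3*√13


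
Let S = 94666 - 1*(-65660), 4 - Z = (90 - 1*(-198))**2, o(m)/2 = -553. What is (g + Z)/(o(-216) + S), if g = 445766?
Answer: 181413/79610 ≈ 2.2788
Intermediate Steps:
o(m) = -1106 (o(m) = 2*(-553) = -1106)
Z = -82940 (Z = 4 - (90 - 1*(-198))**2 = 4 - (90 + 198)**2 = 4 - 1*288**2 = 4 - 1*82944 = 4 - 82944 = -82940)
S = 160326 (S = 94666 + 65660 = 160326)
(g + Z)/(o(-216) + S) = (445766 - 82940)/(-1106 + 160326) = 362826/159220 = 362826*(1/159220) = 181413/79610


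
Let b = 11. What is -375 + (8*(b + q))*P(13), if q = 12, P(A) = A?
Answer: 2017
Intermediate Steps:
-375 + (8*(b + q))*P(13) = -375 + (8*(11 + 12))*13 = -375 + (8*23)*13 = -375 + 184*13 = -375 + 2392 = 2017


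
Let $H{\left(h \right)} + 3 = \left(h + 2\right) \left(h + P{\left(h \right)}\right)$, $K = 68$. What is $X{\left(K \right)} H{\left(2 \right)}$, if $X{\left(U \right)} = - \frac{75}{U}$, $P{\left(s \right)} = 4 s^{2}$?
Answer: $- \frac{5175}{68} \approx -76.103$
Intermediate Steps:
$H{\left(h \right)} = -3 + \left(2 + h\right) \left(h + 4 h^{2}\right)$ ($H{\left(h \right)} = -3 + \left(h + 2\right) \left(h + 4 h^{2}\right) = -3 + \left(2 + h\right) \left(h + 4 h^{2}\right)$)
$X{\left(K \right)} H{\left(2 \right)} = - \frac{75}{68} \left(-3 + 2 \cdot 2 + 4 \cdot 2^{3} + 9 \cdot 2^{2}\right) = \left(-75\right) \frac{1}{68} \left(-3 + 4 + 4 \cdot 8 + 9 \cdot 4\right) = - \frac{75 \left(-3 + 4 + 32 + 36\right)}{68} = \left(- \frac{75}{68}\right) 69 = - \frac{5175}{68}$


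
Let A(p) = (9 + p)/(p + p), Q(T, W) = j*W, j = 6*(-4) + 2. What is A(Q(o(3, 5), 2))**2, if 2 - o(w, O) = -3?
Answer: 1225/7744 ≈ 0.15819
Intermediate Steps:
j = -22 (j = -24 + 2 = -22)
o(w, O) = 5 (o(w, O) = 2 - 1*(-3) = 2 + 3 = 5)
Q(T, W) = -22*W
A(p) = (9 + p)/(2*p) (A(p) = (9 + p)/((2*p)) = (9 + p)*(1/(2*p)) = (9 + p)/(2*p))
A(Q(o(3, 5), 2))**2 = ((9 - 22*2)/(2*((-22*2))))**2 = ((1/2)*(9 - 44)/(-44))**2 = ((1/2)*(-1/44)*(-35))**2 = (35/88)**2 = 1225/7744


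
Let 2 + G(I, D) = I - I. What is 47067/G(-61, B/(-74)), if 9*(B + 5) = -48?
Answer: -47067/2 ≈ -23534.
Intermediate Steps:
B = -31/3 (B = -5 + (⅑)*(-48) = -5 - 16/3 = -31/3 ≈ -10.333)
G(I, D) = -2 (G(I, D) = -2 + (I - I) = -2 + 0 = -2)
47067/G(-61, B/(-74)) = 47067/(-2) = 47067*(-½) = -47067/2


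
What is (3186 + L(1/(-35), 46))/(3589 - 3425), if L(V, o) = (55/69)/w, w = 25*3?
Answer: 3297521/169740 ≈ 19.427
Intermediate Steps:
w = 75
L(V, o) = 11/1035 (L(V, o) = (55/69)/75 = (55*(1/69))*(1/75) = (55/69)*(1/75) = 11/1035)
(3186 + L(1/(-35), 46))/(3589 - 3425) = (3186 + 11/1035)/(3589 - 3425) = (3297521/1035)/164 = (3297521/1035)*(1/164) = 3297521/169740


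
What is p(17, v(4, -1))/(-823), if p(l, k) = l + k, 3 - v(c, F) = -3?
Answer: -23/823 ≈ -0.027947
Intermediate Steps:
v(c, F) = 6 (v(c, F) = 3 - 1*(-3) = 3 + 3 = 6)
p(l, k) = k + l
p(17, v(4, -1))/(-823) = (6 + 17)/(-823) = 23*(-1/823) = -23/823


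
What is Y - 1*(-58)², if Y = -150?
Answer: -3514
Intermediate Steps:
Y - 1*(-58)² = -150 - 1*(-58)² = -150 - 1*3364 = -150 - 3364 = -3514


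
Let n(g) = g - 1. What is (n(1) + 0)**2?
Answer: 0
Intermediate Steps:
n(g) = -1 + g
(n(1) + 0)**2 = ((-1 + 1) + 0)**2 = (0 + 0)**2 = 0**2 = 0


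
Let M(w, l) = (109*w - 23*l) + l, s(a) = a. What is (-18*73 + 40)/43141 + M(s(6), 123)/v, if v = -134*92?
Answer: 2600695/18994366 ≈ 0.13692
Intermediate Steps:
v = -12328
M(w, l) = -22*l + 109*w (M(w, l) = (-23*l + 109*w) + l = -22*l + 109*w)
(-18*73 + 40)/43141 + M(s(6), 123)/v = (-18*73 + 40)/43141 + (-22*123 + 109*6)/(-12328) = (-1314 + 40)*(1/43141) + (-2706 + 654)*(-1/12328) = -1274*1/43141 - 2052*(-1/12328) = -182/6163 + 513/3082 = 2600695/18994366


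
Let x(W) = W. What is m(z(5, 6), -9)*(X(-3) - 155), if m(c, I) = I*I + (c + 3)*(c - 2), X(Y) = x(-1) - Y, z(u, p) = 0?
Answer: -11475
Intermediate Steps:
X(Y) = -1 - Y
m(c, I) = I**2 + (-2 + c)*(3 + c) (m(c, I) = I**2 + (3 + c)*(-2 + c) = I**2 + (-2 + c)*(3 + c))
m(z(5, 6), -9)*(X(-3) - 155) = (-6 + 0 + (-9)**2 + 0**2)*((-1 - 1*(-3)) - 155) = (-6 + 0 + 81 + 0)*((-1 + 3) - 155) = 75*(2 - 155) = 75*(-153) = -11475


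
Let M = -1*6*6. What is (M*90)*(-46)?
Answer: 149040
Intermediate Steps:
M = -36 (M = -6*6 = -36)
(M*90)*(-46) = -36*90*(-46) = -3240*(-46) = 149040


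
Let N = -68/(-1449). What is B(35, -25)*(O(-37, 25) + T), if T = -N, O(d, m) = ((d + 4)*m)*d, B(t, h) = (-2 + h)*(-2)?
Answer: 265383942/161 ≈ 1.6483e+6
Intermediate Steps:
B(t, h) = 4 - 2*h
N = 68/1449 (N = -68*(-1/1449) = 68/1449 ≈ 0.046929)
O(d, m) = d*m*(4 + d) (O(d, m) = ((4 + d)*m)*d = (m*(4 + d))*d = d*m*(4 + d))
T = -68/1449 (T = -1*68/1449 = -68/1449 ≈ -0.046929)
B(35, -25)*(O(-37, 25) + T) = (4 - 2*(-25))*(-37*25*(4 - 37) - 68/1449) = (4 + 50)*(-37*25*(-33) - 68/1449) = 54*(30525 - 68/1449) = 54*(44230657/1449) = 265383942/161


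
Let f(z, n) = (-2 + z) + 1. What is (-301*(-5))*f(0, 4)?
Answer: -1505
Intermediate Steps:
f(z, n) = -1 + z
(-301*(-5))*f(0, 4) = (-301*(-5))*(-1 + 0) = -43*(-35)*(-1) = 1505*(-1) = -1505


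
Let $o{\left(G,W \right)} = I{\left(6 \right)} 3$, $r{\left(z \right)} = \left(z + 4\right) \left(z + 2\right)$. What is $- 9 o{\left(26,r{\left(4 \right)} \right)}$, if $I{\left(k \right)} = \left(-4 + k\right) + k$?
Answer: $-216$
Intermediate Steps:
$r{\left(z \right)} = \left(2 + z\right) \left(4 + z\right)$ ($r{\left(z \right)} = \left(4 + z\right) \left(2 + z\right) = \left(2 + z\right) \left(4 + z\right)$)
$I{\left(k \right)} = -4 + 2 k$
$o{\left(G,W \right)} = 24$ ($o{\left(G,W \right)} = \left(-4 + 2 \cdot 6\right) 3 = \left(-4 + 12\right) 3 = 8 \cdot 3 = 24$)
$- 9 o{\left(26,r{\left(4 \right)} \right)} = \left(-9\right) 24 = -216$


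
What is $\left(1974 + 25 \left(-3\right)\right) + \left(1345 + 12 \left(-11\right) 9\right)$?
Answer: $2056$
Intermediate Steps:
$\left(1974 + 25 \left(-3\right)\right) + \left(1345 + 12 \left(-11\right) 9\right) = \left(1974 - 75\right) + \left(1345 - 1188\right) = 1899 + \left(1345 - 1188\right) = 1899 + 157 = 2056$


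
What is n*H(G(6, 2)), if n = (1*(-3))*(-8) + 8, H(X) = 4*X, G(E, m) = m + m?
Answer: 512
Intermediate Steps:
G(E, m) = 2*m
n = 32 (n = -3*(-8) + 8 = 24 + 8 = 32)
n*H(G(6, 2)) = 32*(4*(2*2)) = 32*(4*4) = 32*16 = 512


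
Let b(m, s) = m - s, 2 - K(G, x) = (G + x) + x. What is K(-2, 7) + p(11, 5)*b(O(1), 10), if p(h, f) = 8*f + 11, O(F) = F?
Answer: -469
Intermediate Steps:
p(h, f) = 11 + 8*f
K(G, x) = 2 - G - 2*x (K(G, x) = 2 - ((G + x) + x) = 2 - (G + 2*x) = 2 + (-G - 2*x) = 2 - G - 2*x)
K(-2, 7) + p(11, 5)*b(O(1), 10) = (2 - 1*(-2) - 2*7) + (11 + 8*5)*(1 - 1*10) = (2 + 2 - 14) + (11 + 40)*(1 - 10) = -10 + 51*(-9) = -10 - 459 = -469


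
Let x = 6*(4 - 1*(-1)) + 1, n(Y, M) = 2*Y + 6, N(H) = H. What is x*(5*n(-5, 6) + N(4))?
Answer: -496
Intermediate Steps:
n(Y, M) = 6 + 2*Y
x = 31 (x = 6*(4 + 1) + 1 = 6*5 + 1 = 30 + 1 = 31)
x*(5*n(-5, 6) + N(4)) = 31*(5*(6 + 2*(-5)) + 4) = 31*(5*(6 - 10) + 4) = 31*(5*(-4) + 4) = 31*(-20 + 4) = 31*(-16) = -496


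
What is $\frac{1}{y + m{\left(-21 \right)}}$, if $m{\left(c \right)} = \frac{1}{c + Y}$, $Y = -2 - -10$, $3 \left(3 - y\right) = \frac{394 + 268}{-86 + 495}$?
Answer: $\frac{15951}{38020} \approx 0.41954$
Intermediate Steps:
$y = \frac{3019}{1227}$ ($y = 3 - \frac{\left(394 + 268\right) \frac{1}{-86 + 495}}{3} = 3 - \frac{662 \cdot \frac{1}{409}}{3} = 3 - \frac{662}{1227} = \frac{3019}{1227} \approx 2.4605$)
$Y = 8$ ($Y = -2 + 10 = 8$)
$m{\left(c \right)} = \frac{1}{8 + c}$ ($m{\left(c \right)} = \frac{1}{c + 8} = \frac{1}{8 + c}$)
$\frac{1}{y + m{\left(-21 \right)}} = \frac{1}{\frac{3019}{1227} + \frac{1}{8 - 21}} = \frac{1}{\frac{3019}{1227} + \frac{1}{-13}} = \frac{1}{\frac{3019}{1227} - \frac{1}{13}} = \frac{1}{\frac{38020}{15951}} = \frac{15951}{38020}$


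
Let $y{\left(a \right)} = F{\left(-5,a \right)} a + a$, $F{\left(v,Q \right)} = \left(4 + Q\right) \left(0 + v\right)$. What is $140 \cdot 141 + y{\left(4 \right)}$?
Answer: $19584$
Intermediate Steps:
$F{\left(v,Q \right)} = v \left(4 + Q\right)$ ($F{\left(v,Q \right)} = \left(4 + Q\right) v = v \left(4 + Q\right)$)
$y{\left(a \right)} = a + a \left(-20 - 5 a\right)$ ($y{\left(a \right)} = - 5 \left(4 + a\right) a + a = \left(-20 - 5 a\right) a + a = a \left(-20 - 5 a\right) + a = a + a \left(-20 - 5 a\right)$)
$140 \cdot 141 + y{\left(4 \right)} = 140 \cdot 141 - 4 \left(19 + 5 \cdot 4\right) = 19740 - 4 \left(19 + 20\right) = 19740 - 4 \cdot 39 = 19740 - 156 = 19584$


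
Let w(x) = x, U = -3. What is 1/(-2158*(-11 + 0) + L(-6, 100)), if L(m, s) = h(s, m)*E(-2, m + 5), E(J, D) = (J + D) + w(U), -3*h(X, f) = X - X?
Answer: 1/23738 ≈ 4.2127e-5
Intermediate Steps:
h(X, f) = 0 (h(X, f) = -(X - X)/3 = -⅓*0 = 0)
E(J, D) = -3 + D + J (E(J, D) = (J + D) - 3 = (D + J) - 3 = -3 + D + J)
L(m, s) = 0 (L(m, s) = 0*(-3 + (m + 5) - 2) = 0*(-3 + (5 + m) - 2) = 0*m = 0)
1/(-2158*(-11 + 0) + L(-6, 100)) = 1/(-2158*(-11 + 0) + 0) = 1/(-2158*(-11) + 0) = 1/(23738 + 0) = 1/23738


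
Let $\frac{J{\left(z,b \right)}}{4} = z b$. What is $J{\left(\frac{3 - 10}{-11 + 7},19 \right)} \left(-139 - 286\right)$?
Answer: $-56525$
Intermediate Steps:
$J{\left(z,b \right)} = 4 b z$ ($J{\left(z,b \right)} = 4 z b = 4 b z$)
$J{\left(\frac{3 - 10}{-11 + 7},19 \right)} \left(-139 - 286\right) = 4 \cdot 19 \frac{3 - 10}{-11 + 7} \left(-139 - 286\right) = 4 \cdot 19 \left(- \frac{7}{-4}\right) \left(-425\right) = 4 \cdot 19 \left(\left(-7\right) \left(- \frac{1}{4}\right)\right) \left(-425\right) = 4 \cdot 19 \cdot \frac{7}{4} \left(-425\right) = 133 \left(-425\right) = -56525$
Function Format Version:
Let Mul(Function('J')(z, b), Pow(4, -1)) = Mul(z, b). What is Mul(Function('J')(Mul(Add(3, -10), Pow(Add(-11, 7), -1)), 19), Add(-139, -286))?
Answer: -56525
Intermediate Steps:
Function('J')(z, b) = Mul(4, b, z) (Function('J')(z, b) = Mul(4, Mul(z, b)) = Mul(4, Mul(b, z)) = Mul(4, b, z))
Mul(Function('J')(Mul(Add(3, -10), Pow(Add(-11, 7), -1)), 19), Add(-139, -286)) = Mul(Mul(4, 19, Mul(Add(3, -10), Pow(Add(-11, 7), -1))), Add(-139, -286)) = Mul(Mul(4, 19, Mul(-7, Pow(-4, -1))), -425) = Mul(Mul(4, 19, Mul(-7, Rational(-1, 4))), -425) = Mul(Mul(4, 19, Rational(7, 4)), -425) = Mul(133, -425) = -56525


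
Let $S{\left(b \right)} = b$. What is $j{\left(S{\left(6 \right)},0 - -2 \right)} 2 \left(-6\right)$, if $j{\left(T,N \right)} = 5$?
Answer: $-60$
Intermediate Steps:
$j{\left(S{\left(6 \right)},0 - -2 \right)} 2 \left(-6\right) = 5 \cdot 2 \left(-6\right) = 10 \left(-6\right) = -60$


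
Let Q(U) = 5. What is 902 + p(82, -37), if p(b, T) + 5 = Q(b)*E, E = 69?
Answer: 1242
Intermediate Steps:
p(b, T) = 340 (p(b, T) = -5 + 5*69 = -5 + 345 = 340)
902 + p(82, -37) = 902 + 340 = 1242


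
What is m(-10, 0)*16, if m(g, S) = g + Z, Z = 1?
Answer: -144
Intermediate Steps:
m(g, S) = 1 + g (m(g, S) = g + 1 = 1 + g)
m(-10, 0)*16 = (1 - 10)*16 = -9*16 = -144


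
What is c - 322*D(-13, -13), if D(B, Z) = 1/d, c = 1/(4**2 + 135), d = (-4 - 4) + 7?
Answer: 48623/151 ≈ 322.01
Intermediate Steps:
d = -1 (d = -8 + 7 = -1)
c = 1/151 (c = 1/(16 + 135) = 1/151 ≈ 0.0066225)
D(B, Z) = -1 (D(B, Z) = 1/(-1) = -1)
c - 322*D(-13, -13) = 1/151 - 322*(-1) = 1/151 + 322 = 48623/151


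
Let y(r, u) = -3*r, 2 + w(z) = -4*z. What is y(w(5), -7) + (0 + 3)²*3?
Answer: 93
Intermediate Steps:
w(z) = -2 - 4*z
y(w(5), -7) + (0 + 3)²*3 = -3*(-2 - 4*5) + (0 + 3)²*3 = -3*(-2 - 20) + 3²*3 = -3*(-22) + 9*3 = 66 + 27 = 93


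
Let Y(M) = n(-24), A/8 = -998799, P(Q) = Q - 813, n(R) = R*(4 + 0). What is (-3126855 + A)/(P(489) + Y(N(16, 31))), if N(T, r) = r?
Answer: 3705749/140 ≈ 26470.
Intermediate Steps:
n(R) = 4*R (n(R) = R*4 = 4*R)
P(Q) = -813 + Q
A = -7990392 (A = 8*(-998799) = -7990392)
Y(M) = -96 (Y(M) = 4*(-24) = -96)
(-3126855 + A)/(P(489) + Y(N(16, 31))) = (-3126855 - 7990392)/((-813 + 489) - 96) = -11117247/(-324 - 96) = -11117247/(-420) = -11117247*(-1/420) = 3705749/140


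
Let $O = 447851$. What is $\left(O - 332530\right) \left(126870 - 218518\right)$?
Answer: $-10568939008$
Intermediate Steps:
$\left(O - 332530\right) \left(126870 - 218518\right) = \left(447851 - 332530\right) \left(126870 - 218518\right) = 115321 \left(-91648\right) = -10568939008$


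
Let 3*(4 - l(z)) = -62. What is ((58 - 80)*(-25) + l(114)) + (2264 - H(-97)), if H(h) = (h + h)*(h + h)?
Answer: -104392/3 ≈ -34797.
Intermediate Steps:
l(z) = 74/3 (l(z) = 4 - 1/3*(-62) = 4 + 62/3 = 74/3)
H(h) = 4*h**2 (H(h) = (2*h)*(2*h) = 4*h**2)
((58 - 80)*(-25) + l(114)) + (2264 - H(-97)) = ((58 - 80)*(-25) + 74/3) + (2264 - 4*(-97)**2) = (-22*(-25) + 74/3) + (2264 - 4*9409) = (550 + 74/3) + (2264 - 1*37636) = 1724/3 + (2264 - 37636) = 1724/3 - 35372 = -104392/3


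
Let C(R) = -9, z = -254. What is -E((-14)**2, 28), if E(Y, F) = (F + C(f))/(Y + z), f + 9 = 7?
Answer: 19/58 ≈ 0.32759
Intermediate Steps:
f = -2 (f = -9 + 7 = -2)
E(Y, F) = (-9 + F)/(-254 + Y) (E(Y, F) = (F - 9)/(Y - 254) = (-9 + F)/(-254 + Y))
-E((-14)**2, 28) = -(-9 + 28)/(-254 + (-14)**2) = -19/(-254 + 196) = -19/(-58) = -(-1)*19/58 = -1*(-19/58) = 19/58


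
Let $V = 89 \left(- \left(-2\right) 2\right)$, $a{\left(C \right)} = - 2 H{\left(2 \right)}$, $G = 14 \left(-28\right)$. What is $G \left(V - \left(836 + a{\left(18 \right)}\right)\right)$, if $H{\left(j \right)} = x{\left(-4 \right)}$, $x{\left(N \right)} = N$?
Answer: $191296$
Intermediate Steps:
$G = -392$
$H{\left(j \right)} = -4$
$a{\left(C \right)} = 8$ ($a{\left(C \right)} = \left(-2\right) \left(-4\right) = 8$)
$V = 356$ ($V = 89 \left(\left(-1\right) \left(-4\right)\right) = 89 \cdot 4 = 356$)
$G \left(V - \left(836 + a{\left(18 \right)}\right)\right) = - 392 \left(356 - 844\right) = \left(-392\right) \left(-488\right) = 191296$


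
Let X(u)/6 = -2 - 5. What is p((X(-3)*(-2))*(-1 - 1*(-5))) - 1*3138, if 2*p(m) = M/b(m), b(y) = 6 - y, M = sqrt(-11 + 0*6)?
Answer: -3138 - I*sqrt(11)/660 ≈ -3138.0 - 0.0050252*I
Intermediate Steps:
M = I*sqrt(11) (M = sqrt(-11 + 0) = sqrt(-11) = I*sqrt(11) ≈ 3.3166*I)
X(u) = -42 (X(u) = 6*(-2 - 5) = 6*(-7) = -42)
p(m) = I*sqrt(11)/(2*(6 - m)) (p(m) = ((I*sqrt(11))/(6 - m))/2 = (I*sqrt(11)/(6 - m))/2 = I*sqrt(11)/(2*(6 - m)))
p((X(-3)*(-2))*(-1 - 1*(-5))) - 1*3138 = -I*sqrt(11)/(-12 + 2*((-42*(-2))*(-1 - 1*(-5)))) - 1*3138 = -I*sqrt(11)/(-12 + 2*(84*(-1 + 5))) - 3138 = -I*sqrt(11)/(-12 + 2*(84*4)) - 3138 = -I*sqrt(11)/(-12 + 2*336) - 3138 = -I*sqrt(11)/(-12 + 672) - 3138 = -1*I*sqrt(11)/660 - 3138 = -1*I*sqrt(11)*1/660 - 3138 = -I*sqrt(11)/660 - 3138 = -3138 - I*sqrt(11)/660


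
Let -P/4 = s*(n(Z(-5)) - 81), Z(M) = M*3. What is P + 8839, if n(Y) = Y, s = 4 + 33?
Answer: 23047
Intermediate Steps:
Z(M) = 3*M
s = 37
P = 14208 (P = -148*(3*(-5) - 81) = -148*(-15 - 81) = -148*(-96) = -4*(-3552) = 14208)
P + 8839 = 14208 + 8839 = 23047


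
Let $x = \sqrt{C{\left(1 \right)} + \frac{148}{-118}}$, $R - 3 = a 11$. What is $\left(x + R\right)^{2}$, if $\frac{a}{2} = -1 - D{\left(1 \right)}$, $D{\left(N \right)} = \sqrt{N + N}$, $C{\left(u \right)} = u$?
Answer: $\frac{\left(-1121 - 1298 \sqrt{2} + i \sqrt{885}\right)^{2}}{3481} \approx 2511.0 - 50.536 i$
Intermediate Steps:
$D{\left(N \right)} = \sqrt{2} \sqrt{N}$ ($D{\left(N \right)} = \sqrt{2 N} = \sqrt{2} \sqrt{N}$)
$a = -2 - 2 \sqrt{2}$ ($a = 2 \left(-1 - \sqrt{2} \sqrt{1}\right) = 2 \left(-1 - \sqrt{2} \cdot 1\right) = 2 \left(-1 - \sqrt{2}\right) = -2 - 2 \sqrt{2} \approx -4.8284$)
$R = -19 - 22 \sqrt{2}$ ($R = 3 + \left(-2 - 2 \sqrt{2}\right) 11 = 3 - \left(22 + 22 \sqrt{2}\right) = -19 - 22 \sqrt{2} \approx -50.113$)
$x = \frac{i \sqrt{885}}{59}$ ($x = \sqrt{1 + \frac{148}{-118}} = \sqrt{1 + 148 \left(- \frac{1}{118}\right)} = \sqrt{1 - \frac{74}{59}} = \sqrt{- \frac{15}{59}} = \frac{i \sqrt{885}}{59} \approx 0.50422 i$)
$\left(x + R\right)^{2} = \left(\frac{i \sqrt{885}}{59} - \left(19 + 22 \sqrt{2}\right)\right)^{2} = \left(-19 - 22 \sqrt{2} + \frac{i \sqrt{885}}{59}\right)^{2}$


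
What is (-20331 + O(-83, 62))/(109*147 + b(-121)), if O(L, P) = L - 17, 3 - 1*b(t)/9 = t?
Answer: -20431/17139 ≈ -1.1921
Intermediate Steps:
b(t) = 27 - 9*t
O(L, P) = -17 + L
(-20331 + O(-83, 62))/(109*147 + b(-121)) = (-20331 + (-17 - 83))/(109*147 + (27 - 9*(-121))) = (-20331 - 100)/(16023 + (27 + 1089)) = -20431/(16023 + 1116) = -20431/17139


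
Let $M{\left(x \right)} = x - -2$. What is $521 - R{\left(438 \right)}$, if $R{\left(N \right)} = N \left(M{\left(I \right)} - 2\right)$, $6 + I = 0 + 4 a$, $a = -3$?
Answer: $8405$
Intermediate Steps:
$I = -18$ ($I = -6 + \left(0 + 4 \left(-3\right)\right) = -6 + \left(0 - 12\right) = -6 - 12 = -18$)
$M{\left(x \right)} = 2 + x$ ($M{\left(x \right)} = x + 2 = 2 + x$)
$R{\left(N \right)} = - 18 N$ ($R{\left(N \right)} = N \left(\left(2 - 18\right) - 2\right) = N \left(-16 - 2\right) = N \left(-18\right) = - 18 N$)
$521 - R{\left(438 \right)} = 521 - \left(-18\right) 438 = 521 - -7884 = 521 + 7884 = 8405$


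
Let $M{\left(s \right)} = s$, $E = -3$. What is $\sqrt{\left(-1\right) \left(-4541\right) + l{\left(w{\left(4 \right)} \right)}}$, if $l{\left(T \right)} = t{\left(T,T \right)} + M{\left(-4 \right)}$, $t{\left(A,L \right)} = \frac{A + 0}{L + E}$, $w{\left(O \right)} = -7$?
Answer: $\frac{\sqrt{453770}}{10} \approx 67.362$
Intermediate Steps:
$t{\left(A,L \right)} = \frac{A}{-3 + L}$ ($t{\left(A,L \right)} = \frac{A + 0}{L - 3} = \frac{A}{-3 + L}$)
$l{\left(T \right)} = -4 + \frac{T}{-3 + T}$ ($l{\left(T \right)} = \frac{T}{-3 + T} - 4 = -4 + \frac{T}{-3 + T}$)
$\sqrt{\left(-1\right) \left(-4541\right) + l{\left(w{\left(4 \right)} \right)}} = \sqrt{\left(-1\right) \left(-4541\right) + \frac{3 \left(4 - -7\right)}{-3 - 7}} = \sqrt{4541 + \frac{3 \left(4 + 7\right)}{-10}} = \sqrt{4541 + 3 \left(- \frac{1}{10}\right) 11} = \sqrt{4541 - \frac{33}{10}} = \sqrt{\frac{45377}{10}} = \frac{\sqrt{453770}}{10}$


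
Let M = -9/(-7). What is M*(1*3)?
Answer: 27/7 ≈ 3.8571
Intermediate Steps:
M = 9/7 (M = -9*(-⅐) = 9/7 ≈ 1.2857)
M*(1*3) = 9*(1*3)/7 = (9/7)*3 = 27/7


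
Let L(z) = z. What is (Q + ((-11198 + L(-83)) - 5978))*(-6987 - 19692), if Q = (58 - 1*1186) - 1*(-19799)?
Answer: -37670748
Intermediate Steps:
Q = 18671 (Q = (58 - 1186) + 19799 = -1128 + 19799 = 18671)
(Q + ((-11198 + L(-83)) - 5978))*(-6987 - 19692) = (18671 + ((-11198 - 83) - 5978))*(-6987 - 19692) = (18671 + (-11281 - 5978))*(-26679) = (18671 - 17259)*(-26679) = 1412*(-26679) = -37670748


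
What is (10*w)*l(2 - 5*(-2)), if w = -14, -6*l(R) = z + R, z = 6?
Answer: 420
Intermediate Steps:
l(R) = -1 - R/6 (l(R) = -(6 + R)/6 = -1 - R/6)
(10*w)*l(2 - 5*(-2)) = (10*(-14))*(-1 - (2 - 5*(-2))/6) = -140*(-1 - (2 + 10)/6) = -140*(-1 - ⅙*12) = -140*(-1 - 2) = -140*(-3) = 420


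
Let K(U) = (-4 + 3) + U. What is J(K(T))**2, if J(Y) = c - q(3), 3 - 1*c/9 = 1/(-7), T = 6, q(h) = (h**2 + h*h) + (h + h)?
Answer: 900/49 ≈ 18.367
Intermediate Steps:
q(h) = 2*h + 2*h**2 (q(h) = (h**2 + h**2) + 2*h = 2*h**2 + 2*h = 2*h + 2*h**2)
K(U) = -1 + U
c = 198/7 (c = 27 - 9/(-7) = 27 - 9*(-1/7) = 27 + 9/7 = 198/7 ≈ 28.286)
J(Y) = 30/7 (J(Y) = 198/7 - 2*3*(1 + 3) = 198/7 - 2*3*4 = 198/7 - 1*24 = 198/7 - 24 = 30/7)
J(K(T))**2 = (30/7)**2 = 900/49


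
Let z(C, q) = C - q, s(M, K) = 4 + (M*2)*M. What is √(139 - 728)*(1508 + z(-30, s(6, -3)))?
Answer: 1402*I*√589 ≈ 34026.0*I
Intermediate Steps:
s(M, K) = 4 + 2*M² (s(M, K) = 4 + (2*M)*M = 4 + 2*M²)
√(139 - 728)*(1508 + z(-30, s(6, -3))) = √(139 - 728)*(1508 + (-30 - (4 + 2*6²))) = √(-589)*(1508 + (-30 - (4 + 2*36))) = (I*√589)*(1508 + (-30 - (4 + 72))) = (I*√589)*(1508 + (-30 - 1*76)) = (I*√589)*(1508 + (-30 - 76)) = (I*√589)*(1508 - 106) = (I*√589)*1402 = 1402*I*√589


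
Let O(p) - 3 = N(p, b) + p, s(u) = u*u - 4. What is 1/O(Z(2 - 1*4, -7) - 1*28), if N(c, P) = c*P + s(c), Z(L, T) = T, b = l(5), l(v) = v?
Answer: 1/1014 ≈ 0.00098619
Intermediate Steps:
b = 5
s(u) = -4 + u**2 (s(u) = u**2 - 4 = -4 + u**2)
N(c, P) = -4 + c**2 + P*c (N(c, P) = c*P + (-4 + c**2) = P*c + (-4 + c**2) = -4 + c**2 + P*c)
O(p) = -1 + p**2 + 6*p (O(p) = 3 + ((-4 + p**2 + 5*p) + p) = 3 + (-4 + p**2 + 6*p) = -1 + p**2 + 6*p)
1/O(Z(2 - 1*4, -7) - 1*28) = 1/(-1 + (-7 - 1*28)**2 + 6*(-7 - 1*28)) = 1/(-1 + (-7 - 28)**2 + 6*(-7 - 28)) = 1/(-1 + (-35)**2 + 6*(-35)) = 1/(-1 + 1225 - 210) = 1/1014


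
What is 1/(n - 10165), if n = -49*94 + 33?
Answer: -1/14738 ≈ -6.7852e-5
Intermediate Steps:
n = -4573 (n = -4606 + 33 = -4573)
1/(n - 10165) = 1/(-4573 - 10165) = 1/(-14738) = -1/14738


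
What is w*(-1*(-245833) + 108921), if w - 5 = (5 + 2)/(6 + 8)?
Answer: 1951147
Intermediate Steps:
w = 11/2 (w = 5 + (5 + 2)/(6 + 8) = 5 + 7/14 = 5 + 7*(1/14) = 5 + ½ = 11/2 ≈ 5.5000)
w*(-1*(-245833) + 108921) = 11*(-1*(-245833) + 108921)/2 = 11*(245833 + 108921)/2 = (11/2)*354754 = 1951147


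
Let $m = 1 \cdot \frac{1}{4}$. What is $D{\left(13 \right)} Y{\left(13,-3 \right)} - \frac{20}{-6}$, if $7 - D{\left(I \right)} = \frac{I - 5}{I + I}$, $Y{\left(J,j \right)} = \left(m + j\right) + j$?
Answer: $- \frac{5483}{156} \approx -35.147$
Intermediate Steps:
$m = \frac{1}{4}$ ($m = 1 \cdot \frac{1}{4} = \frac{1}{4} \approx 0.25$)
$Y{\left(J,j \right)} = \frac{1}{4} + 2 j$ ($Y{\left(J,j \right)} = \left(\frac{1}{4} + j\right) + j = \frac{1}{4} + 2 j$)
$D{\left(I \right)} = 7 - \frac{-5 + I}{2 I}$ ($D{\left(I \right)} = 7 - \frac{I - 5}{I + I} = 7 - \frac{-5 + I}{2 I}$)
$D{\left(13 \right)} Y{\left(13,-3 \right)} - \frac{20}{-6} = \frac{5 + 13 \cdot 13}{2 \cdot 13} \left(\frac{1}{4} + 2 \left(-3\right)\right) - \frac{20}{-6} = \frac{1}{2} \cdot \frac{1}{13} \left(5 + 169\right) \left(\frac{1}{4} - 6\right) - - \frac{10}{3} = \frac{1}{2} \cdot \frac{1}{13} \cdot 174 \left(- \frac{23}{4}\right) + \frac{10}{3} = \frac{87}{13} \left(- \frac{23}{4}\right) + \frac{10}{3} = - \frac{2001}{52} + \frac{10}{3} = - \frac{5483}{156}$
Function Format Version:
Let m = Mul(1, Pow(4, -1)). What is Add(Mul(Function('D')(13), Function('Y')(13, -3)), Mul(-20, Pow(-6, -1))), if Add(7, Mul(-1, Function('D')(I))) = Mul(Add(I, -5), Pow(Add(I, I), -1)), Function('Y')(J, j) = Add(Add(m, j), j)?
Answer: Rational(-5483, 156) ≈ -35.147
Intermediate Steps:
m = Rational(1, 4) (m = Mul(1, Rational(1, 4)) = Rational(1, 4) ≈ 0.25000)
Function('Y')(J, j) = Add(Rational(1, 4), Mul(2, j)) (Function('Y')(J, j) = Add(Add(Rational(1, 4), j), j) = Add(Rational(1, 4), Mul(2, j)))
Function('D')(I) = Add(7, Mul(Rational(-1, 2), Pow(I, -1), Add(-5, I))) (Function('D')(I) = Add(7, Mul(-1, Mul(Add(I, -5), Pow(Add(I, I), -1)))) = Add(7, Mul(-1, Mul(Add(-5, I), Pow(Mul(2, I), -1)))) = Add(7, Mul(-1, Mul(Add(-5, I), Mul(Rational(1, 2), Pow(I, -1))))) = Add(7, Mul(-1, Mul(Rational(1, 2), Pow(I, -1), Add(-5, I)))) = Add(7, Mul(Rational(-1, 2), Pow(I, -1), Add(-5, I))))
Add(Mul(Function('D')(13), Function('Y')(13, -3)), Mul(-20, Pow(-6, -1))) = Add(Mul(Mul(Rational(1, 2), Pow(13, -1), Add(5, Mul(13, 13))), Add(Rational(1, 4), Mul(2, -3))), Mul(-20, Pow(-6, -1))) = Add(Mul(Mul(Rational(1, 2), Rational(1, 13), Add(5, 169)), Add(Rational(1, 4), -6)), Mul(-20, Rational(-1, 6))) = Add(Mul(Mul(Rational(1, 2), Rational(1, 13), 174), Rational(-23, 4)), Rational(10, 3)) = Add(Mul(Rational(87, 13), Rational(-23, 4)), Rational(10, 3)) = Add(Rational(-2001, 52), Rational(10, 3)) = Rational(-5483, 156)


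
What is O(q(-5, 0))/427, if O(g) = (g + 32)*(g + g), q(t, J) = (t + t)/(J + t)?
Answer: 136/427 ≈ 0.31850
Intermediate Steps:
q(t, J) = 2*t/(J + t) (q(t, J) = (2*t)/(J + t) = 2*t/(J + t))
O(g) = 2*g*(32 + g) (O(g) = (32 + g)*(2*g) = 2*g*(32 + g))
O(q(-5, 0))/427 = (2*(2*(-5)/(0 - 5))*(32 + 2*(-5)/(0 - 5)))/427 = (2*(2*(-5)/(-5))*(32 + 2*(-5)/(-5)))*(1/427) = (2*(2*(-5)*(-⅕))*(32 + 2*(-5)*(-⅕)))*(1/427) = (2*2*(32 + 2))*(1/427) = (2*2*34)*(1/427) = 136*(1/427) = 136/427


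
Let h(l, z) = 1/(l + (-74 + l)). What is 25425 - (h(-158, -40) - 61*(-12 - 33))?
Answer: 8845201/390 ≈ 22680.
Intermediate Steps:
h(l, z) = 1/(-74 + 2*l)
25425 - (h(-158, -40) - 61*(-12 - 33)) = 25425 - (1/(2*(-37 - 158)) - 61*(-12 - 33)) = 25425 - ((1/2)/(-195) - 61*(-45)) = 25425 - ((1/2)*(-1/195) - 1*(-2745)) = 25425 - (-1/390 + 2745) = 25425 - 1*1070549/390 = 25425 - 1070549/390 = 8845201/390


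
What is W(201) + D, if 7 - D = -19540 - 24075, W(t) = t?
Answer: 43823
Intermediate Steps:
D = 43622 (D = 7 - (-19540 - 24075) = 7 - 1*(-43615) = 7 + 43615 = 43622)
W(201) + D = 201 + 43622 = 43823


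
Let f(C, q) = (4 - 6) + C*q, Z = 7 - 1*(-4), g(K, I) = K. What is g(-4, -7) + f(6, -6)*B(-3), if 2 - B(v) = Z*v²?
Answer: 3682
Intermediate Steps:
Z = 11 (Z = 7 + 4 = 11)
f(C, q) = -2 + C*q
B(v) = 2 - 11*v²
g(-4, -7) + f(6, -6)*B(-3) = -4 + (-2 + 6*(-6))*(2 - 11*(-3)²) = -4 + (-2 - 36)*(2 - 11*9) = -4 - 38*(2 - 99) = -4 - 38*(-97) = -4 + 3686 = 3682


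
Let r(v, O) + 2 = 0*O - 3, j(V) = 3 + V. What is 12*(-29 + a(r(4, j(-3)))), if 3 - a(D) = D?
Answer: -252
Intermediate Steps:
r(v, O) = -5 (r(v, O) = -2 + (0*O - 3) = -2 + (0 - 3) = -2 - 3 = -5)
a(D) = 3 - D
12*(-29 + a(r(4, j(-3)))) = 12*(-29 + (3 - 1*(-5))) = 12*(-29 + (3 + 5)) = 12*(-29 + 8) = 12*(-21) = -252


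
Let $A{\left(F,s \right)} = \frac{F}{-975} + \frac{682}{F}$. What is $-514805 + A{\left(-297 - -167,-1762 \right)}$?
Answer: $- \frac{100387972}{195} \approx -5.1481 \cdot 10^{5}$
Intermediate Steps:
$A{\left(F,s \right)} = \frac{682}{F} - \frac{F}{975}$ ($A{\left(F,s \right)} = F \left(- \frac{1}{975}\right) + \frac{682}{F} = - \frac{F}{975} + \frac{682}{F} = \frac{682}{F} - \frac{F}{975}$)
$-514805 + A{\left(-297 - -167,-1762 \right)} = -514805 - \left(- \frac{682}{-297 - -167} + \frac{-297 - -167}{975}\right) = -514805 - \left(- \frac{682}{-297 + 167} + \frac{-297 + 167}{975}\right) = -514805 + \left(\frac{682}{-130} - - \frac{2}{15}\right) = -514805 + \left(682 \left(- \frac{1}{130}\right) + \frac{2}{15}\right) = -514805 + \left(- \frac{341}{65} + \frac{2}{15}\right) = -514805 - \frac{997}{195} = - \frac{100387972}{195}$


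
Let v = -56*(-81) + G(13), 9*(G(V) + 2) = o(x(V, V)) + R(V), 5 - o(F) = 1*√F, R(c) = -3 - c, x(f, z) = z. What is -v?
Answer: -40795/9 + √13/9 ≈ -4532.4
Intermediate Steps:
o(F) = 5 - √F
G(V) = -16/9 - V/9 - √V/9 (G(V) = -2 + ((5 - √V) + (-3 - V))/9 = -2 + (2 - V - √V)/9 = -2 + (2/9 - V/9 - √V/9) = -16/9 - V/9 - √V/9)
v = 40795/9 - √13/9 (v = -56*(-81) + (-16/9 - ⅑*13 - √13/9) = 4536 + (-16/9 - 13/9 - √13/9) = 4536 + (-29/9 - √13/9) = 40795/9 - √13/9 ≈ 4532.4)
-v = -(40795/9 - √13/9) = -40795/9 + √13/9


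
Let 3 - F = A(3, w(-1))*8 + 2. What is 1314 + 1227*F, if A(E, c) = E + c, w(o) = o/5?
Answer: -124719/5 ≈ -24944.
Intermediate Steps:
w(o) = o/5 (w(o) = o*(⅕) = o/5)
F = -107/5 (F = 3 - ((3 + (⅕)*(-1))*8 + 2) = 3 - ((3 - ⅕)*8 + 2) = 3 - ((14/5)*8 + 2) = 3 - (112/5 + 2) = 3 - 1*122/5 = 3 - 122/5 = -107/5 ≈ -21.400)
1314 + 1227*F = 1314 + 1227*(-107/5) = 1314 - 131289/5 = -124719/5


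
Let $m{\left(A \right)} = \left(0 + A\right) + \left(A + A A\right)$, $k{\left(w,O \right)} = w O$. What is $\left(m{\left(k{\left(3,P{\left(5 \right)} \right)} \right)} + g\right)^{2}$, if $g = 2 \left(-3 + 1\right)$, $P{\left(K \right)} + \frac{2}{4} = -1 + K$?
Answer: $\frac{259081}{16} \approx 16193.0$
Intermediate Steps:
$P{\left(K \right)} = - \frac{3}{2} + K$ ($P{\left(K \right)} = - \frac{1}{2} + \left(-1 + K\right) = - \frac{3}{2} + K$)
$k{\left(w,O \right)} = O w$
$m{\left(A \right)} = A^{2} + 2 A$ ($m{\left(A \right)} = A + \left(A + A^{2}\right) = A^{2} + 2 A$)
$g = -4$ ($g = 2 \left(-2\right) = -4$)
$\left(m{\left(k{\left(3,P{\left(5 \right)} \right)} \right)} + g\right)^{2} = \left(\left(- \frac{3}{2} + 5\right) 3 \left(2 + \left(- \frac{3}{2} + 5\right) 3\right) - 4\right)^{2} = \left(\frac{7}{2} \cdot 3 \left(2 + \frac{7}{2} \cdot 3\right) - 4\right)^{2} = \left(\frac{21 \left(2 + \frac{21}{2}\right)}{2} - 4\right)^{2} = \left(\frac{21}{2} \cdot \frac{25}{2} - 4\right)^{2} = \left(\frac{525}{4} - 4\right)^{2} = \left(\frac{509}{4}\right)^{2} = \frac{259081}{16}$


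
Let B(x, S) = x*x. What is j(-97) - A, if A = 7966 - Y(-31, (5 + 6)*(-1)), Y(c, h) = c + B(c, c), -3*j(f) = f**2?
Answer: -30517/3 ≈ -10172.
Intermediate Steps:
B(x, S) = x**2
j(f) = -f**2/3
Y(c, h) = c + c**2
A = 7036 (A = 7966 - (-31)*(1 - 31) = 7966 - (-31)*(-30) = 7966 - 1*930 = 7966 - 930 = 7036)
j(-97) - A = -1/3*(-97)**2 - 1*7036 = -1/3*9409 - 7036 = -9409/3 - 7036 = -30517/3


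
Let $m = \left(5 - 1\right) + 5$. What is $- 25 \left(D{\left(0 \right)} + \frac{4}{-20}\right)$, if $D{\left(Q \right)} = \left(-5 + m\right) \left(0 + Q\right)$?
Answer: $5$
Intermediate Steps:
$m = 9$ ($m = 4 + 5 = 9$)
$D{\left(Q \right)} = 4 Q$ ($D{\left(Q \right)} = \left(-5 + 9\right) \left(0 + Q\right) = 4 Q$)
$- 25 \left(D{\left(0 \right)} + \frac{4}{-20}\right) = - 25 \left(4 \cdot 0 + \frac{4}{-20}\right) = - 25 \left(0 + 4 \left(- \frac{1}{20}\right)\right) = - 25 \left(0 - \frac{1}{5}\right) = \left(-25\right) \left(- \frac{1}{5}\right) = 5$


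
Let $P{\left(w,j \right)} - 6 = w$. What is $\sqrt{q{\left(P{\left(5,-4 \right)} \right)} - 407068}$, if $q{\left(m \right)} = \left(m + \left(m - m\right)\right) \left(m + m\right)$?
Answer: $i \sqrt{406826} \approx 637.83 i$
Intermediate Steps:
$P{\left(w,j \right)} = 6 + w$
$q{\left(m \right)} = 2 m^{2}$ ($q{\left(m \right)} = \left(m + 0\right) 2 m = m 2 m = 2 m^{2}$)
$\sqrt{q{\left(P{\left(5,-4 \right)} \right)} - 407068} = \sqrt{2 \left(6 + 5\right)^{2} - 407068} = \sqrt{2 \cdot 11^{2} - 407068} = \sqrt{2 \cdot 121 - 407068} = \sqrt{242 - 407068} = \sqrt{-406826} = i \sqrt{406826}$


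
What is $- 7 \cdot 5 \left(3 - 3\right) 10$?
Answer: $0$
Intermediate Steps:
$- 7 \cdot 5 \left(3 - 3\right) 10 = - 7 \cdot 5 \cdot 0 \cdot 10 = \left(-7\right) 0 \cdot 10 = 0 \cdot 10 = 0$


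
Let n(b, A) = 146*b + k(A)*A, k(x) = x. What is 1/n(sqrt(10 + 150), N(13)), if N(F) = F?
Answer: -169/3381999 + 584*sqrt(10)/3381999 ≈ 0.00049609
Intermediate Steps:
n(b, A) = A**2 + 146*b (n(b, A) = 146*b + A*A = 146*b + A**2 = A**2 + 146*b)
1/n(sqrt(10 + 150), N(13)) = 1/(13**2 + 146*sqrt(10 + 150)) = 1/(169 + 146*sqrt(160)) = 1/(169 + 146*(4*sqrt(10))) = 1/(169 + 584*sqrt(10))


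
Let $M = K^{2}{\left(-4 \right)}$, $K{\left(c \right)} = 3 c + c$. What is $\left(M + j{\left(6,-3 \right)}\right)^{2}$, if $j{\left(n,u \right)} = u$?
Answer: $64009$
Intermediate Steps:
$K{\left(c \right)} = 4 c$
$M = 256$ ($M = \left(4 \left(-4\right)\right)^{2} = \left(-16\right)^{2} = 256$)
$\left(M + j{\left(6,-3 \right)}\right)^{2} = \left(256 - 3\right)^{2} = 253^{2} = 64009$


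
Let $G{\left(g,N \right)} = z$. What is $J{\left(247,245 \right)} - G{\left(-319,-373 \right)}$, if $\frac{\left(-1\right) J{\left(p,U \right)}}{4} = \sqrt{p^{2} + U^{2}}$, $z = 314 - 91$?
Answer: $-223 - 4 \sqrt{121034} \approx -1614.6$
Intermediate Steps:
$z = 223$
$G{\left(g,N \right)} = 223$
$J{\left(p,U \right)} = - 4 \sqrt{U^{2} + p^{2}}$ ($J{\left(p,U \right)} = - 4 \sqrt{p^{2} + U^{2}} = - 4 \sqrt{U^{2} + p^{2}}$)
$J{\left(247,245 \right)} - G{\left(-319,-373 \right)} = - 4 \sqrt{245^{2} + 247^{2}} - 223 = - 4 \sqrt{60025 + 61009} - 223 = - 4 \sqrt{121034} - 223 = -223 - 4 \sqrt{121034}$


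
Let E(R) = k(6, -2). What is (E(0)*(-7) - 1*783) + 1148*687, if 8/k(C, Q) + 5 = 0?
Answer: 3939521/5 ≈ 7.8790e+5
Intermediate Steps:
k(C, Q) = -8/5 (k(C, Q) = 8/(-5 + 0) = 8/(-5) = 8*(-⅕) = -8/5)
E(R) = -8/5
(E(0)*(-7) - 1*783) + 1148*687 = (-8/5*(-7) - 1*783) + 1148*687 = (56/5 - 783) + 788676 = -3859/5 + 788676 = 3939521/5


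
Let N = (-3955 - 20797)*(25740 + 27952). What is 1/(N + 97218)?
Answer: -1/1328887166 ≈ -7.5251e-10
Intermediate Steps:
N = -1328984384 (N = -24752*53692 = -1328984384)
1/(N + 97218) = 1/(-1328984384 + 97218) = 1/(-1328887166) = -1/1328887166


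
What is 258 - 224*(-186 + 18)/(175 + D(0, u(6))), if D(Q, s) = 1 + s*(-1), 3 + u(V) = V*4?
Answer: 77622/155 ≈ 500.79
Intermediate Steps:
u(V) = -3 + 4*V (u(V) = -3 + V*4 = -3 + 4*V)
D(Q, s) = 1 - s
258 - 224*(-186 + 18)/(175 + D(0, u(6))) = 258 - 224*(-186 + 18)/(175 + (1 - (-3 + 4*6))) = 258 - (-37632)/(175 + (1 - (-3 + 24))) = 258 - (-37632)/(175 + (1 - 1*21)) = 258 - (-37632)/(175 + (1 - 21)) = 258 - (-37632)/(175 - 20) = 258 - (-37632)/155 = 258 - 224*(-168/155) = 258 + 37632/155 = 77622/155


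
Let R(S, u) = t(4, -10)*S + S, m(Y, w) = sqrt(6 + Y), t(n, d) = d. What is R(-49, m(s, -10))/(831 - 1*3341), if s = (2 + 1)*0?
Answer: -441/2510 ≈ -0.17570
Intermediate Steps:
s = 0 (s = 3*0 = 0)
R(S, u) = -9*S (R(S, u) = -10*S + S = -9*S)
R(-49, m(s, -10))/(831 - 1*3341) = (-9*(-49))/(831 - 1*3341) = 441/(831 - 3341) = 441/(-2510) = 441*(-1/2510) = -441/2510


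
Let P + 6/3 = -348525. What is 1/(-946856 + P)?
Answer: -1/1295383 ≈ -7.7197e-7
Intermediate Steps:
P = -348527 (P = -2 - 348525 = -348527)
1/(-946856 + P) = 1/(-946856 - 348527) = 1/(-1295383) = -1/1295383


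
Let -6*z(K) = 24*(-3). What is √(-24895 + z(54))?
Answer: I*√24883 ≈ 157.74*I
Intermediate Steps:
z(K) = 12 (z(K) = -4*(-3) = -⅙*(-72) = 12)
√(-24895 + z(54)) = √(-24895 + 12) = √(-24883) = I*√24883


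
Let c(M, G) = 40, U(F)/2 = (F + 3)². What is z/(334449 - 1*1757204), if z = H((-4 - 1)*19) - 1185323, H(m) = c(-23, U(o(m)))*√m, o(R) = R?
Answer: 1185323/1422755 - 8*I*√95/284551 ≈ 0.83312 - 0.00027403*I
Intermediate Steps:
U(F) = 2*(3 + F)² (U(F) = 2*(F + 3)² = 2*(3 + F)²)
H(m) = 40*√m
z = -1185323 + 40*I*√95 (z = 40*√((-4 - 1)*19) - 1185323 = 40*√(-5*19) - 1185323 = 40*√(-95) - 1185323 = 40*(I*√95) - 1185323 = 40*I*√95 - 1185323 = -1185323 + 40*I*√95 ≈ -1.1853e+6 + 389.87*I)
z/(334449 - 1*1757204) = (-1185323 + 40*I*√95)/(334449 - 1*1757204) = (-1185323 + 40*I*√95)/(334449 - 1757204) = (-1185323 + 40*I*√95)/(-1422755) = (-1185323 + 40*I*√95)*(-1/1422755) = 1185323/1422755 - 8*I*√95/284551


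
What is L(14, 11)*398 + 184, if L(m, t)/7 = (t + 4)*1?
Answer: 41974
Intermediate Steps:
L(m, t) = 28 + 7*t (L(m, t) = 7*((t + 4)*1) = 7*((4 + t)*1) = 7*(4 + t) = 28 + 7*t)
L(14, 11)*398 + 184 = (28 + 7*11)*398 + 184 = (28 + 77)*398 + 184 = 105*398 + 184 = 41790 + 184 = 41974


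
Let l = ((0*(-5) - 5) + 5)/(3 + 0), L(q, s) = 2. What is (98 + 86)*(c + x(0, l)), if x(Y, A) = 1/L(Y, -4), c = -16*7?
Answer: -20516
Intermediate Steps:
c = -112
l = 0 (l = ((0 - 5) + 5)/3 = (-5 + 5)*(1/3) = 0*(1/3) = 0)
x(Y, A) = 1/2
(98 + 86)*(c + x(0, l)) = (98 + 86)*(-112 + 1/2) = 184*(-223/2) = -20516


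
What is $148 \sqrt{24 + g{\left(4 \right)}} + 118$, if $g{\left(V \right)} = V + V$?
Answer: $118 + 592 \sqrt{2} \approx 955.21$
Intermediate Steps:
$g{\left(V \right)} = 2 V$
$148 \sqrt{24 + g{\left(4 \right)}} + 118 = 148 \sqrt{24 + 2 \cdot 4} + 118 = 148 \sqrt{24 + 8} + 118 = 148 \sqrt{32} + 118 = 148 \cdot 4 \sqrt{2} + 118 = 592 \sqrt{2} + 118 = 118 + 592 \sqrt{2}$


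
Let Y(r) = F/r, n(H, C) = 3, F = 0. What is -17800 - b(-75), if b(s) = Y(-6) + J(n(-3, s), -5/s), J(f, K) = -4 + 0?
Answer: -17796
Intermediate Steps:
J(f, K) = -4
Y(r) = 0 (Y(r) = 0/r = 0)
b(s) = -4 (b(s) = 0 - 4 = -4)
-17800 - b(-75) = -17800 - 1*(-4) = -17800 + 4 = -17796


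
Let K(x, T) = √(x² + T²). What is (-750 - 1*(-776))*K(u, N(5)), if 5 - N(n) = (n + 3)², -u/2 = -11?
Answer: 26*√3965 ≈ 1637.2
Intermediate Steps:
u = 22 (u = -2*(-11) = 22)
N(n) = 5 - (3 + n)² (N(n) = 5 - (n + 3)² = 5 - (3 + n)²)
K(x, T) = √(T² + x²)
(-750 - 1*(-776))*K(u, N(5)) = (-750 - 1*(-776))*√((5 - (3 + 5)²)² + 22²) = (-750 + 776)*√((5 - 1*8²)² + 484) = 26*√((5 - 1*64)² + 484) = 26*√((5 - 64)² + 484) = 26*√((-59)² + 484) = 26*√(3481 + 484) = 26*√3965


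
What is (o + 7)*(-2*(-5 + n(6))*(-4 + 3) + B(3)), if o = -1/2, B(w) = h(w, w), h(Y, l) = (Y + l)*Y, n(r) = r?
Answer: 130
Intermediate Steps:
h(Y, l) = Y*(Y + l)
B(w) = 2*w² (B(w) = w*(w + w) = w*(2*w) = 2*w²)
o = -½ (o = -1*½ = -½ ≈ -0.50000)
(o + 7)*(-2*(-5 + n(6))*(-4 + 3) + B(3)) = (-½ + 7)*(-2*(-5 + 6)*(-4 + 3) + 2*3²) = 13*(-2*(-1) + 2*9)/2 = 13*(-2*(-1) + 18)/2 = 13*(2 + 18)/2 = (13/2)*20 = 130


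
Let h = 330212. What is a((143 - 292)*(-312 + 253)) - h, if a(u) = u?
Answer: -321421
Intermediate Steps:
a((143 - 292)*(-312 + 253)) - h = (143 - 292)*(-312 + 253) - 1*330212 = -149*(-59) - 330212 = 8791 - 330212 = -321421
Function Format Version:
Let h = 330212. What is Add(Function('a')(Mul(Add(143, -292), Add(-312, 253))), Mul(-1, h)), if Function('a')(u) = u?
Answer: -321421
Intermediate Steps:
Add(Function('a')(Mul(Add(143, -292), Add(-312, 253))), Mul(-1, h)) = Add(Mul(Add(143, -292), Add(-312, 253)), Mul(-1, 330212)) = Add(Mul(-149, -59), -330212) = Add(8791, -330212) = -321421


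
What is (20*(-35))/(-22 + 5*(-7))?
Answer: 700/57 ≈ 12.281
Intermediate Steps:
(20*(-35))/(-22 + 5*(-7)) = -700/(-22 - 35) = -700/(-57) = -700*(-1/57) = 700/57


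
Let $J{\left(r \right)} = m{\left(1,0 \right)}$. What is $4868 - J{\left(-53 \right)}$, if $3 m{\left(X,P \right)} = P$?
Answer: $4868$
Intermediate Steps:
$m{\left(X,P \right)} = \frac{P}{3}$
$J{\left(r \right)} = 0$ ($J{\left(r \right)} = \frac{1}{3} \cdot 0 = 0$)
$4868 - J{\left(-53 \right)} = 4868 - 0 = 4868 + 0 = 4868$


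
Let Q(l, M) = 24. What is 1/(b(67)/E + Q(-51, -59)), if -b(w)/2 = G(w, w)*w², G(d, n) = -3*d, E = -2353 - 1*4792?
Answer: -7145/1633098 ≈ -0.0043751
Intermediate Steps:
E = -7145 (E = -2353 - 4792 = -7145)
b(w) = 6*w³ (b(w) = -2*(-3*w)*w² = -(-6)*w³ = 6*w³)
1/(b(67)/E + Q(-51, -59)) = 1/((6*67³)/(-7145) + 24) = 1/((6*300763)*(-1/7145) + 24) = 1/(1804578*(-1/7145) + 24) = 1/(-1804578/7145 + 24) = 1/(-1633098/7145) = -7145/1633098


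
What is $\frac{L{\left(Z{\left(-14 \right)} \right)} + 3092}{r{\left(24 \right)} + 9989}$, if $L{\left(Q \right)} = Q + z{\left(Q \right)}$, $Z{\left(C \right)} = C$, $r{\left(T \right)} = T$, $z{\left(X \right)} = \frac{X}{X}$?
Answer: $\frac{3079}{10013} \approx 0.3075$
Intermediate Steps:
$z{\left(X \right)} = 1$
$L{\left(Q \right)} = 1 + Q$ ($L{\left(Q \right)} = Q + 1 = 1 + Q$)
$\frac{L{\left(Z{\left(-14 \right)} \right)} + 3092}{r{\left(24 \right)} + 9989} = \frac{\left(1 - 14\right) + 3092}{24 + 9989} = \frac{-13 + 3092}{10013} = 3079 \cdot \frac{1}{10013} = \frac{3079}{10013}$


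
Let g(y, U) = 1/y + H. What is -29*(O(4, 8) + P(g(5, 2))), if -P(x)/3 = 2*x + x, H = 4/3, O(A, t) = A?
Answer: 1421/5 ≈ 284.20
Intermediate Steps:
H = 4/3 (H = 4*(⅓) = 4/3 ≈ 1.3333)
g(y, U) = 4/3 + 1/y (g(y, U) = 1/y + 4/3 = 4/3 + 1/y)
P(x) = -9*x (P(x) = -3*(2*x + x) = -9*x)
-29*(O(4, 8) + P(g(5, 2))) = -29*(4 - 9*(4/3 + 1/5)) = -29*(4 - 9*(4/3 + ⅕)) = -29*(4 - 9*23/15) = -29*(4 - 69/5) = -29*(-49/5) = 1421/5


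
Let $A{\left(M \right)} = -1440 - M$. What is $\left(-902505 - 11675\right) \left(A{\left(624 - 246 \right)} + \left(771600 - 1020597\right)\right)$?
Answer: $229290056700$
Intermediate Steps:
$\left(-902505 - 11675\right) \left(A{\left(624 - 246 \right)} + \left(771600 - 1020597\right)\right) = \left(-902505 - 11675\right) \left(\left(-1440 - \left(624 - 246\right)\right) + \left(771600 - 1020597\right)\right) = - 914180 \left(\left(-1440 - 378\right) + \left(771600 - 1020597\right)\right) = - 914180 \left(\left(-1440 - 378\right) - 248997\right) = - 914180 \left(-1818 - 248997\right) = \left(-914180\right) \left(-250815\right) = 229290056700$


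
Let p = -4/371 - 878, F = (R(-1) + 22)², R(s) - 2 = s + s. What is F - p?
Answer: 505306/371 ≈ 1362.0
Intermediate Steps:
R(s) = 2 + 2*s (R(s) = 2 + (s + s) = 2 + 2*s)
F = 484 (F = ((2 + 2*(-1)) + 22)² = ((2 - 2) + 22)² = (0 + 22)² = 22² = 484)
p = -325742/371 (p = -4*1/371 - 878 = -4/371 - 878 = -325742/371 ≈ -878.01)
F - p = 484 - 1*(-325742/371) = 484 + 325742/371 = 505306/371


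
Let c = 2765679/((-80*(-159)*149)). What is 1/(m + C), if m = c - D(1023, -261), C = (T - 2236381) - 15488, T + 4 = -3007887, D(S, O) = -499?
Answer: -631760/3322589807467 ≈ -1.9014e-7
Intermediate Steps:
T = -3007891 (T = -4 - 3007887 = -3007891)
C = -5259760 (C = (-3007891 - 2236381) - 15488 = -5244272 - 15488 = -5259760)
c = 921893/631760 (c = 2765679/((12720*149)) = 2765679/1895280 = 2765679*(1/1895280) = 921893/631760 ≈ 1.4592)
m = 316170133/631760 (m = 921893/631760 - 1*(-499) = 921893/631760 + 499 = 316170133/631760 ≈ 500.46)
1/(m + C) = 1/(316170133/631760 - 5259760) = 1/(-3322589807467/631760) = -631760/3322589807467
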